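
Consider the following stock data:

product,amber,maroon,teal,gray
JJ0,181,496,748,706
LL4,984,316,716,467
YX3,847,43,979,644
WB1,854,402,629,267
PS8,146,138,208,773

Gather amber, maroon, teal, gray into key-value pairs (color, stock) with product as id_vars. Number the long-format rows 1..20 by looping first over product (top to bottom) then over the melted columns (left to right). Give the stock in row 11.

979

20 rows total (5 × 4). Row 11: index ⌊(11-1)/4⌋ = 2 into product → YX3; (11-1) mod 4 = 2 into the melted columns → teal.
So row 11 is (YX3, teal, 979); stock = 979.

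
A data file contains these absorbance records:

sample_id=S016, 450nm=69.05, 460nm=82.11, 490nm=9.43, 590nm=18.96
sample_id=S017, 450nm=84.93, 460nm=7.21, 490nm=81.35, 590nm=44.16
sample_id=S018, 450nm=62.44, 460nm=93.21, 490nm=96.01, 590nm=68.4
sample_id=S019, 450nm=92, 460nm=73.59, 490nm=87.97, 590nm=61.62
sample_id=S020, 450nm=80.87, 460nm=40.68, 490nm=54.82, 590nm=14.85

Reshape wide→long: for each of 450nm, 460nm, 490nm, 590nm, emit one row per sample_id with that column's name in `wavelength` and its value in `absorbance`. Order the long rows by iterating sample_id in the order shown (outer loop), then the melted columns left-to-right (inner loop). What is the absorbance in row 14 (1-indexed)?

20 rows total (5 × 4). Row 14: index ⌊(14-1)/4⌋ = 3 into sample_id → S019; (14-1) mod 4 = 1 into the melted columns → 460nm.
So row 14 is (S019, 460nm, 73.59); absorbance = 73.59.

73.59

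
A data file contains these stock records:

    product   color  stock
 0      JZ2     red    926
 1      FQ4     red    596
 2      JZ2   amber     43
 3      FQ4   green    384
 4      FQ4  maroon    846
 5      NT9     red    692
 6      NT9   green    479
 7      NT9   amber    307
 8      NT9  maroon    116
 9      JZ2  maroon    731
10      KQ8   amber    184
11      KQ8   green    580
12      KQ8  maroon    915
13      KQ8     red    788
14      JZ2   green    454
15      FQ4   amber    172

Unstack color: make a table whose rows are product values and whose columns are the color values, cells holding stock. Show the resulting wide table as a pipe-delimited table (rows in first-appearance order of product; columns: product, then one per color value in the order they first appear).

| product | red | amber | green | maroon |
| JZ2 | 926 | 43 | 454 | 731 |
| FQ4 | 596 | 172 | 384 | 846 |
| NT9 | 692 | 307 | 479 | 116 |
| KQ8 | 788 | 184 | 580 | 915 |

Columns: product plus the 4 distinct color values (red, amber, green, maroon).
For example, row JZ2 column red takes stock=926 from the long row (JZ2, red).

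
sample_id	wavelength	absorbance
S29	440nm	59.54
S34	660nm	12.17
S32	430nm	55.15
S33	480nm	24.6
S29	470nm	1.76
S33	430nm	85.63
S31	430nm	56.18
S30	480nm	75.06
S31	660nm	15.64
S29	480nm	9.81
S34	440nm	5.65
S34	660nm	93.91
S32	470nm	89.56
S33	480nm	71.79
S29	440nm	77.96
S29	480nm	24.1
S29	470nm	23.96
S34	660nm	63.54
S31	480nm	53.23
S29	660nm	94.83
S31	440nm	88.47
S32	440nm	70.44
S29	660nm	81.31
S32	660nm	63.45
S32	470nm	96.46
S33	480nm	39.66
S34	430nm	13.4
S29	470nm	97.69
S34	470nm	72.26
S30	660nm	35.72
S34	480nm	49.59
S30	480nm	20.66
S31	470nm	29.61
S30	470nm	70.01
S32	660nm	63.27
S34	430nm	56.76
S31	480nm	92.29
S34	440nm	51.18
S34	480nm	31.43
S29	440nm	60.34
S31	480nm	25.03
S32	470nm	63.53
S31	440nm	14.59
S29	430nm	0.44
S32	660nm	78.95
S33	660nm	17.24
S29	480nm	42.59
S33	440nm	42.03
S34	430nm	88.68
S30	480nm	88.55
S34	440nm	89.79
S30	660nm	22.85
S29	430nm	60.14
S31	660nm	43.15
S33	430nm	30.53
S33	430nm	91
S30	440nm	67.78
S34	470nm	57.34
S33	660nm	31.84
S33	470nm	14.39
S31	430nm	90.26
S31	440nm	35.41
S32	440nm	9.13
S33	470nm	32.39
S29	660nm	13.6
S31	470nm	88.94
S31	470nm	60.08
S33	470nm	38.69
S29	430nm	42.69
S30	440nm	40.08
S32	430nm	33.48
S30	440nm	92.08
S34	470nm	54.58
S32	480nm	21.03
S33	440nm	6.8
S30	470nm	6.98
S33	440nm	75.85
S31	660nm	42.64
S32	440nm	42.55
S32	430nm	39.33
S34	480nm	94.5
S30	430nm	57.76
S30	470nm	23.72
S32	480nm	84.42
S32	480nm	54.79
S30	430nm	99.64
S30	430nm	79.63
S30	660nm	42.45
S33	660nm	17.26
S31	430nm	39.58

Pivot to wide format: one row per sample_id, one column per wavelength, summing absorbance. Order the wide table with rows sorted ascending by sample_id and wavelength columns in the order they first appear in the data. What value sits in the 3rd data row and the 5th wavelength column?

With rows sorted ascending by sample_id, row 3 is sample_id=S31. wavelength columns in first-appearance order: 440nm, 660nm, 430nm, 480nm, 470nm; column 5 is 470nm.
Long rows with sample_id=S31, wavelength=470nm: 29.61 + 88.94 + 60.08 = 178.63.

178.63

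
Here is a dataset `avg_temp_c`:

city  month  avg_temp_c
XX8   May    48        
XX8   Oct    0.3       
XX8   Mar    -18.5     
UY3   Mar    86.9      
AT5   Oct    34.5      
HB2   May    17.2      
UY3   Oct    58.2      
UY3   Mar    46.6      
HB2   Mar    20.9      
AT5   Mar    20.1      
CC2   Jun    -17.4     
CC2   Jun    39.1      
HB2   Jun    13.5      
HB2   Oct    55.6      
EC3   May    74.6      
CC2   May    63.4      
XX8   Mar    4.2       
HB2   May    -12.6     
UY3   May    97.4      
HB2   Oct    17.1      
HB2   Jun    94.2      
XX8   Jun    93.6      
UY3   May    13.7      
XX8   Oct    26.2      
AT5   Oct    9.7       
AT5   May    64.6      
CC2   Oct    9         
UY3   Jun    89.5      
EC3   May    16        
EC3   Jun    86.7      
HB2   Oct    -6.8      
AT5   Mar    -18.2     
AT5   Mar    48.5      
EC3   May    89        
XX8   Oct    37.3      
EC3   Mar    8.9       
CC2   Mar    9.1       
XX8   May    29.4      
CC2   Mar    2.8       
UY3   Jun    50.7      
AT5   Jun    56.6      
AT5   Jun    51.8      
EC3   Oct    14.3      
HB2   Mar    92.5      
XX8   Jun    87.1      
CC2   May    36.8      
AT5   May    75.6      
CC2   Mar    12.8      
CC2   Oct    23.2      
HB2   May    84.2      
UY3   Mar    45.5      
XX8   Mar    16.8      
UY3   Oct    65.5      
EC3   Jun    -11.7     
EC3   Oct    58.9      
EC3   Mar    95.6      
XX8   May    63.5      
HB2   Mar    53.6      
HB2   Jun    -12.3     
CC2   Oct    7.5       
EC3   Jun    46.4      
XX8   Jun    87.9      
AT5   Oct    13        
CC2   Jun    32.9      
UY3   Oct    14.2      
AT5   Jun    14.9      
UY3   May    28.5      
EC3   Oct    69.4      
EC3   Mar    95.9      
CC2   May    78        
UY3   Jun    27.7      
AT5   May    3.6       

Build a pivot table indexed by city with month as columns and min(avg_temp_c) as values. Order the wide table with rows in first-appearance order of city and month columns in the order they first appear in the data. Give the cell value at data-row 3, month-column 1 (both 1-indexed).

3.6

With rows in first-appearance order of city, row 3 is city=AT5. month columns in first-appearance order: May, Oct, Mar, Jun; column 1 is May.
Long rows with city=AT5, month=May: min(64.6, 75.6, 3.6) = 3.6.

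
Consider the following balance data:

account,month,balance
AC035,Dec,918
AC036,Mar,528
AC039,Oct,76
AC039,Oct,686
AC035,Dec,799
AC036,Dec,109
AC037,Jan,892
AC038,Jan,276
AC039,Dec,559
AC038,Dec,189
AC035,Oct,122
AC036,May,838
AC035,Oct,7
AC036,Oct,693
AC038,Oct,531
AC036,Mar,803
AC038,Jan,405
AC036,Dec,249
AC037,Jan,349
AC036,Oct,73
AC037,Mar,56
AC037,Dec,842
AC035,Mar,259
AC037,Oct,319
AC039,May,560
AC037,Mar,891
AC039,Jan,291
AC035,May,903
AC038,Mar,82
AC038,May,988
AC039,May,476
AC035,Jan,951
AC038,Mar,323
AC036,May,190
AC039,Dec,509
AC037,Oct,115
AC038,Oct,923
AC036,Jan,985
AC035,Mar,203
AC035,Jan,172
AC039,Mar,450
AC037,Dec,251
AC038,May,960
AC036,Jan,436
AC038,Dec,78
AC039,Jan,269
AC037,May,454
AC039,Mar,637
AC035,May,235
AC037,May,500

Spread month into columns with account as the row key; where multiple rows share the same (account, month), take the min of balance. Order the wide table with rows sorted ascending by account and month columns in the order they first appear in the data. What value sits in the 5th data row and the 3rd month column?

76

With rows sorted ascending by account, row 5 is account=AC039. month columns in first-appearance order: Dec, Mar, Oct, Jan, May; column 3 is Oct.
Long rows with account=AC039, month=Oct: min(76, 686) = 76.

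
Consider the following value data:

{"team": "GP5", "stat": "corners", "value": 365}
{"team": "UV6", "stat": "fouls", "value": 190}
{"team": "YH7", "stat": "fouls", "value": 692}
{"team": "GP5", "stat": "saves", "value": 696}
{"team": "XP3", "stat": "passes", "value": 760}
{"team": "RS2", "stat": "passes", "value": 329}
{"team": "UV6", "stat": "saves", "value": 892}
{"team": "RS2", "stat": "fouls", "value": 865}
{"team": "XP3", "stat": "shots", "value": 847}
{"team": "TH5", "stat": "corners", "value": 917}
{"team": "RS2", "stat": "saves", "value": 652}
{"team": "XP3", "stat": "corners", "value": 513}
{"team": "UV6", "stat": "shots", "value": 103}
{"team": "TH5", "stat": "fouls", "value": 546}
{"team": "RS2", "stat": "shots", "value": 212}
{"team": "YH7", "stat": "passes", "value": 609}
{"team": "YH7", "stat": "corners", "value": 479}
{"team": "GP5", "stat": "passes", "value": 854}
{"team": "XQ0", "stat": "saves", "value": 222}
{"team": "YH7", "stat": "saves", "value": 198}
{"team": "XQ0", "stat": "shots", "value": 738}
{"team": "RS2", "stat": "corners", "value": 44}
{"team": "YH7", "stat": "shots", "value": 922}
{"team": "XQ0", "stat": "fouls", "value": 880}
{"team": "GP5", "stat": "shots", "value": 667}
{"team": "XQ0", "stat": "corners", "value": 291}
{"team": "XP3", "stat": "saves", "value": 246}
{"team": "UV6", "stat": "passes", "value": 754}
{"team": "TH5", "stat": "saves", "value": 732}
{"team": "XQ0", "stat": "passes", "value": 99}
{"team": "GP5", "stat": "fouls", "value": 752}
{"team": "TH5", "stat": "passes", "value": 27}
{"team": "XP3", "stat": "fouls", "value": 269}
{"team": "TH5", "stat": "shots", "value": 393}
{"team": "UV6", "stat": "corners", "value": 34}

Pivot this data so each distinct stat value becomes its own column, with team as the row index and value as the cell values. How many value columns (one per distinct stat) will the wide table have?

5 distinct stat values: fouls, saves, shots, corners, passes.

5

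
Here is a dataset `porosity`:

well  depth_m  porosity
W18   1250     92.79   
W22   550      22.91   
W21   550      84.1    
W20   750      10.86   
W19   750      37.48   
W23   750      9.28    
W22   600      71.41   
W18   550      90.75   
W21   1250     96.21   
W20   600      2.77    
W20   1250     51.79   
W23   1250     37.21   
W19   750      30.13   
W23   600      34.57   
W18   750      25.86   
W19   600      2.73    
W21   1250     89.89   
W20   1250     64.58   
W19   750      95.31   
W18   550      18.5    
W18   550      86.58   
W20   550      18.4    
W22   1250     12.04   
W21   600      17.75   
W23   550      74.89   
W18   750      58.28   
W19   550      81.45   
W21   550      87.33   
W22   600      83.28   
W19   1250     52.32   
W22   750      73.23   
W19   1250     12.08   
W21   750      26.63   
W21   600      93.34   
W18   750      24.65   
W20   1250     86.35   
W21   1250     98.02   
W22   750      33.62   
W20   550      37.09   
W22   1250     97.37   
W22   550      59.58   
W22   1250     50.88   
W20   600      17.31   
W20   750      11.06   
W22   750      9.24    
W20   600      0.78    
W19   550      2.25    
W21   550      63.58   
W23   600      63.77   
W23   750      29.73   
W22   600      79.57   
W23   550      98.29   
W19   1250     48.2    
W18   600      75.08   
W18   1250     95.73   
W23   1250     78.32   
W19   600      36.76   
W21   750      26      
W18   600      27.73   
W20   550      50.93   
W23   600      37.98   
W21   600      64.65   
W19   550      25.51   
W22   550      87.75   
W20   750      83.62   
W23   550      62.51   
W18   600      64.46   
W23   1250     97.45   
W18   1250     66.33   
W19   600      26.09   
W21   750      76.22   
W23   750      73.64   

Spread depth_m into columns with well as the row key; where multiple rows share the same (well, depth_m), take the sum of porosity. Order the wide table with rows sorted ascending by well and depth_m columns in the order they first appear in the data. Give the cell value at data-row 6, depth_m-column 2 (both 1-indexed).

With rows sorted ascending by well, row 6 is well=W23. depth_m columns in first-appearance order: 1250, 550, 750, 600; column 2 is 550.
Long rows with well=W23, depth_m=550: 74.89 + 98.29 + 62.51 = 235.69.

235.69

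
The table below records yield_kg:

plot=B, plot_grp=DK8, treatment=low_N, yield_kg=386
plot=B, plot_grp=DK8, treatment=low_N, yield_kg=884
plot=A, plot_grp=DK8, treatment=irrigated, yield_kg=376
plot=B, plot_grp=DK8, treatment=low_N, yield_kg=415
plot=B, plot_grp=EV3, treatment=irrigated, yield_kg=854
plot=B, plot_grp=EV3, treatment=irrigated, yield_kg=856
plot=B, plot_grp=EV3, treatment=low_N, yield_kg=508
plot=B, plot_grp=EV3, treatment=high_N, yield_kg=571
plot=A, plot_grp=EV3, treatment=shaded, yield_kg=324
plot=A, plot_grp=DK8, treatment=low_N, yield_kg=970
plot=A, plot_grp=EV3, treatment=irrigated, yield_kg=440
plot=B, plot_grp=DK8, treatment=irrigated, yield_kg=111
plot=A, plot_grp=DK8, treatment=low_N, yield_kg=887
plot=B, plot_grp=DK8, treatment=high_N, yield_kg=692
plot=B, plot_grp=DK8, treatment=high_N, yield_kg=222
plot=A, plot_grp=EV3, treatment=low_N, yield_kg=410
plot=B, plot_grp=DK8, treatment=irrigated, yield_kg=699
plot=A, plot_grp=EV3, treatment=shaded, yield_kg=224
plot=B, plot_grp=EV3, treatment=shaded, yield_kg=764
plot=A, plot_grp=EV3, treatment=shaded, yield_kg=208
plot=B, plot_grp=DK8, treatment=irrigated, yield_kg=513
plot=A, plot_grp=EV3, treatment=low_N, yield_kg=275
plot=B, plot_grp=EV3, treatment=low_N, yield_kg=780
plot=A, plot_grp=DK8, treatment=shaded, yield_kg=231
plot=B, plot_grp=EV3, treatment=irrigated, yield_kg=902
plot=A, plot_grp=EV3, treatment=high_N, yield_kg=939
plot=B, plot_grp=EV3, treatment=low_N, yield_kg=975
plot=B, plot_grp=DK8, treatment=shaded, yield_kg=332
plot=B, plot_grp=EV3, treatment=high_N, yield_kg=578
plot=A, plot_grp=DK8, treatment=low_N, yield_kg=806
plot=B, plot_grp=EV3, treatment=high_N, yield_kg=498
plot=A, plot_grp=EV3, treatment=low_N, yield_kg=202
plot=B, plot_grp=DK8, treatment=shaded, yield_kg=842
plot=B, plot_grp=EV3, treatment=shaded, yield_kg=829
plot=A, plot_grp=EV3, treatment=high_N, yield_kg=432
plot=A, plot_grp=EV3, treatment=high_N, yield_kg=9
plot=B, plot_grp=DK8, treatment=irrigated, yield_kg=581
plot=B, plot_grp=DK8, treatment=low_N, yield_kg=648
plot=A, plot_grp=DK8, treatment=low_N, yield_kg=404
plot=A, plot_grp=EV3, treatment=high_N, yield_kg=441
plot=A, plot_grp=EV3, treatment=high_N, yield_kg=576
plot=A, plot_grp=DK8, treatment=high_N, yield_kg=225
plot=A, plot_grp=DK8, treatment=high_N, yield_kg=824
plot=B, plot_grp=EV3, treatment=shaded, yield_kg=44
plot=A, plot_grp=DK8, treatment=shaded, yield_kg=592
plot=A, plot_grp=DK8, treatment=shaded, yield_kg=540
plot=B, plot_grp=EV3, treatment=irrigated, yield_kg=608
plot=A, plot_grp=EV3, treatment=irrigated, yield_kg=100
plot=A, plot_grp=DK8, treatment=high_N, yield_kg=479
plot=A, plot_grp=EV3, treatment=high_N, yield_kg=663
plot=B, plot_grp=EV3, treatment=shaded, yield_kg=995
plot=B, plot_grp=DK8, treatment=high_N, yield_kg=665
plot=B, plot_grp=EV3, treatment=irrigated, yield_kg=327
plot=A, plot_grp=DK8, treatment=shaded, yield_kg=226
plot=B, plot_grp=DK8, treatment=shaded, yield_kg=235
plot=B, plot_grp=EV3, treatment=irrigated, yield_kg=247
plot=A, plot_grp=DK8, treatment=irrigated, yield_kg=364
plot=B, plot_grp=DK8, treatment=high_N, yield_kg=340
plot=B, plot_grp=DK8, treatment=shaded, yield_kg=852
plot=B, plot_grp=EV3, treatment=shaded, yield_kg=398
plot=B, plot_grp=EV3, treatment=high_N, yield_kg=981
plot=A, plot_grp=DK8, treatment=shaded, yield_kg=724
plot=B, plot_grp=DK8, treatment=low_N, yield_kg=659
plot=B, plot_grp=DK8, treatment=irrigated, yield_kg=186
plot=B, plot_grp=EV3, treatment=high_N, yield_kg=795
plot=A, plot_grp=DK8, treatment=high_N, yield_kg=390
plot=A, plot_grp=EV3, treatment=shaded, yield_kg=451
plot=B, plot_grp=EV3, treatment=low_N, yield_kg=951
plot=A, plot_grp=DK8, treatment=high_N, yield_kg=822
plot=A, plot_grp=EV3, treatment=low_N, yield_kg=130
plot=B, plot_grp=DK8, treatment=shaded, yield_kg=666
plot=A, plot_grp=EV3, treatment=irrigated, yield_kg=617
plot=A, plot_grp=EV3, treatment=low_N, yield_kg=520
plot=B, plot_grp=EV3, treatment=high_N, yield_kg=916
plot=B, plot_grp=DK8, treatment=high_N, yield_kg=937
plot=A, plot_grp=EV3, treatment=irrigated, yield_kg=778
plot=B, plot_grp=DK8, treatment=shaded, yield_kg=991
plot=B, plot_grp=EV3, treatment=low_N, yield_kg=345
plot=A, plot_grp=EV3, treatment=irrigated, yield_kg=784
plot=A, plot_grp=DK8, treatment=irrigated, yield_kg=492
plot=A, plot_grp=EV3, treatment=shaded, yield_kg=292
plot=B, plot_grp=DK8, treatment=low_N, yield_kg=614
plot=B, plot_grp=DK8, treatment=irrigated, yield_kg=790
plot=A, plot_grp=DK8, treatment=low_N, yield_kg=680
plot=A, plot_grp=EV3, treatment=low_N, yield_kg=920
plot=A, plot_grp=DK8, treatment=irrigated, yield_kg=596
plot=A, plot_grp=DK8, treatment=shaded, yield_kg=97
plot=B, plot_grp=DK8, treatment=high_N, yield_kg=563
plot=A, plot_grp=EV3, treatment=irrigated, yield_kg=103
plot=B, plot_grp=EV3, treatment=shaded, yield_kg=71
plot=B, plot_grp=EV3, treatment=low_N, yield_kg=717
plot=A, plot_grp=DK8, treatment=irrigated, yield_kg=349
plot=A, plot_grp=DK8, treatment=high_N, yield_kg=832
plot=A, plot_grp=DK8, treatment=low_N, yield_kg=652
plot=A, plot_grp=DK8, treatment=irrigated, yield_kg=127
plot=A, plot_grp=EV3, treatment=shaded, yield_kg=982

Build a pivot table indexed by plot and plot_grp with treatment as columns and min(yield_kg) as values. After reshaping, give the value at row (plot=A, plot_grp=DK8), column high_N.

225

Rows with plot=A, plot_grp=DK8 and treatment=high_N: yield_kg values are 225, 824, 479, 390, 822, 832.
min(225, 824, 479, 390, 822, 832) = 225.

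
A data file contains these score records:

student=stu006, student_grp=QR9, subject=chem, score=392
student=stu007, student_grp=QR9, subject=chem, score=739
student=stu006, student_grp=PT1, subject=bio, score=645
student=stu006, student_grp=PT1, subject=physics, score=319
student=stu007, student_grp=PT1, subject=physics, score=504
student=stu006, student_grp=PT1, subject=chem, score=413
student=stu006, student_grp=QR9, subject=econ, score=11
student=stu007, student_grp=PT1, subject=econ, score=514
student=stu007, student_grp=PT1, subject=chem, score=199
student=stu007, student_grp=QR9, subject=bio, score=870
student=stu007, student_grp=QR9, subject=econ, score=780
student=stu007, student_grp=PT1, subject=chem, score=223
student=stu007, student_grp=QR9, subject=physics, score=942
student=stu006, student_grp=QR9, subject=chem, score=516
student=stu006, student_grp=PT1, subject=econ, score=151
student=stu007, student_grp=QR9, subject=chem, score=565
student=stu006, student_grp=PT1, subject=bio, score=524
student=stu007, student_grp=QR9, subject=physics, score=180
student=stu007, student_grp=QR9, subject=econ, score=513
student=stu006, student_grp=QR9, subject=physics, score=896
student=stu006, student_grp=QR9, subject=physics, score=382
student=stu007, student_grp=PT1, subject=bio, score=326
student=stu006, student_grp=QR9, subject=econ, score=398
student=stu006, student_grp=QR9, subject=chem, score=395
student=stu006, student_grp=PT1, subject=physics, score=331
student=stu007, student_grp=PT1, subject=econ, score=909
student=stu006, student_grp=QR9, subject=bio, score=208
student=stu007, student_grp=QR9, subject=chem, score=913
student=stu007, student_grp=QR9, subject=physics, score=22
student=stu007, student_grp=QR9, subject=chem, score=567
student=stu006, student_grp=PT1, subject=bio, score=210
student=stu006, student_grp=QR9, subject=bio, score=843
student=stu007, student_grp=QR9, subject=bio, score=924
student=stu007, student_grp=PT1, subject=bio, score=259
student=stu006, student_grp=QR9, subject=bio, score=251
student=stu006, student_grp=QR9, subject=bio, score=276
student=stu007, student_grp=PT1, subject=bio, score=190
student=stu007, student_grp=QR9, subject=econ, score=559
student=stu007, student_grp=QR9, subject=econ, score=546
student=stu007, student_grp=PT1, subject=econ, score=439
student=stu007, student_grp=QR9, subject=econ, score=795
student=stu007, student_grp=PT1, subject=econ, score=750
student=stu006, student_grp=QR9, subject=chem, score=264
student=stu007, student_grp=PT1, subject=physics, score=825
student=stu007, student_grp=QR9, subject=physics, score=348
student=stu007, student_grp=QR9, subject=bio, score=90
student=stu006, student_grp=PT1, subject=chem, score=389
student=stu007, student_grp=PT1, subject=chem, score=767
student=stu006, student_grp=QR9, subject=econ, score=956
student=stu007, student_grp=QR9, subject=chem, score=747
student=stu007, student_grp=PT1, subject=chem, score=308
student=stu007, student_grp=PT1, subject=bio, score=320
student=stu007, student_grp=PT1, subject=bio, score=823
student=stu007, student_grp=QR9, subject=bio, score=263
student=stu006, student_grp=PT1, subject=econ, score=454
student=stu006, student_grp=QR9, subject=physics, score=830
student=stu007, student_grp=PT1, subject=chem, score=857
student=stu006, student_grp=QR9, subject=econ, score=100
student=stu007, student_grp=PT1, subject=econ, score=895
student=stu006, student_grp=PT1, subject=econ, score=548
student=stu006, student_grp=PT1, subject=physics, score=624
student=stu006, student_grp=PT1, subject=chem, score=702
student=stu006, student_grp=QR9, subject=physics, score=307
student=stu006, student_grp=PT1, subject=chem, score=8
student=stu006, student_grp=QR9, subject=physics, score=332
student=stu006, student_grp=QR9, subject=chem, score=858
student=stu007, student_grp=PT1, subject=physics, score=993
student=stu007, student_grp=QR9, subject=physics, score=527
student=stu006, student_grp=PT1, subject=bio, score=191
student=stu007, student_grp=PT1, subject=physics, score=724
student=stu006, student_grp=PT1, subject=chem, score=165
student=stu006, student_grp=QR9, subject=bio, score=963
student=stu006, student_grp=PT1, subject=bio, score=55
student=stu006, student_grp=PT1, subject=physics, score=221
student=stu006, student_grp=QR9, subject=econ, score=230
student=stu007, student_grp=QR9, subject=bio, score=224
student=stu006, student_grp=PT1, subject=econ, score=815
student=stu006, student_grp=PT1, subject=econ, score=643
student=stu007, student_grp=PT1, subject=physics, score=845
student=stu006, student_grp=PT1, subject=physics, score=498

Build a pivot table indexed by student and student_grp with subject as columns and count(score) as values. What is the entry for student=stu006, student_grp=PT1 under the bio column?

Rows with student=stu006, student_grp=PT1 and subject=bio: score values are 645, 524, 210, 191, 55.
5 rows match — count = 5.

5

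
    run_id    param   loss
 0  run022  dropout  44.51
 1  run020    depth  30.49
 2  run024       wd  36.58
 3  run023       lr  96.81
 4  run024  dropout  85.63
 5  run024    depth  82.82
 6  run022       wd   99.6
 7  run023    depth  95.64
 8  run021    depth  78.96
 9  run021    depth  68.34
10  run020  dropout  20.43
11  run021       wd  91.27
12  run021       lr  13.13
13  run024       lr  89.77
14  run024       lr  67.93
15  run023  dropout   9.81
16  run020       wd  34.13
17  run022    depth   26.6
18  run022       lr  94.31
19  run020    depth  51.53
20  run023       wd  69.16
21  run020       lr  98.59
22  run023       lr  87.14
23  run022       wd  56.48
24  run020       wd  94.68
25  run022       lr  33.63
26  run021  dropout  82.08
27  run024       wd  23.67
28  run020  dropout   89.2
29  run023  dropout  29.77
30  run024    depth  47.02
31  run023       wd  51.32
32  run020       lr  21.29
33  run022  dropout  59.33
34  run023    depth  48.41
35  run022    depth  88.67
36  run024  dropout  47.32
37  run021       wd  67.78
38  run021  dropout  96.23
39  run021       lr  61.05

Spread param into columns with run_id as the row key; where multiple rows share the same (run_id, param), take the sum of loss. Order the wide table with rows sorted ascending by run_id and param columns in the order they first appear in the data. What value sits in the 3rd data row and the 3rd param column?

With rows sorted ascending by run_id, row 3 is run_id=run022. param columns in first-appearance order: dropout, depth, wd, lr; column 3 is wd.
Long rows with run_id=run022, param=wd: 99.6 + 56.48 = 156.08.

156.08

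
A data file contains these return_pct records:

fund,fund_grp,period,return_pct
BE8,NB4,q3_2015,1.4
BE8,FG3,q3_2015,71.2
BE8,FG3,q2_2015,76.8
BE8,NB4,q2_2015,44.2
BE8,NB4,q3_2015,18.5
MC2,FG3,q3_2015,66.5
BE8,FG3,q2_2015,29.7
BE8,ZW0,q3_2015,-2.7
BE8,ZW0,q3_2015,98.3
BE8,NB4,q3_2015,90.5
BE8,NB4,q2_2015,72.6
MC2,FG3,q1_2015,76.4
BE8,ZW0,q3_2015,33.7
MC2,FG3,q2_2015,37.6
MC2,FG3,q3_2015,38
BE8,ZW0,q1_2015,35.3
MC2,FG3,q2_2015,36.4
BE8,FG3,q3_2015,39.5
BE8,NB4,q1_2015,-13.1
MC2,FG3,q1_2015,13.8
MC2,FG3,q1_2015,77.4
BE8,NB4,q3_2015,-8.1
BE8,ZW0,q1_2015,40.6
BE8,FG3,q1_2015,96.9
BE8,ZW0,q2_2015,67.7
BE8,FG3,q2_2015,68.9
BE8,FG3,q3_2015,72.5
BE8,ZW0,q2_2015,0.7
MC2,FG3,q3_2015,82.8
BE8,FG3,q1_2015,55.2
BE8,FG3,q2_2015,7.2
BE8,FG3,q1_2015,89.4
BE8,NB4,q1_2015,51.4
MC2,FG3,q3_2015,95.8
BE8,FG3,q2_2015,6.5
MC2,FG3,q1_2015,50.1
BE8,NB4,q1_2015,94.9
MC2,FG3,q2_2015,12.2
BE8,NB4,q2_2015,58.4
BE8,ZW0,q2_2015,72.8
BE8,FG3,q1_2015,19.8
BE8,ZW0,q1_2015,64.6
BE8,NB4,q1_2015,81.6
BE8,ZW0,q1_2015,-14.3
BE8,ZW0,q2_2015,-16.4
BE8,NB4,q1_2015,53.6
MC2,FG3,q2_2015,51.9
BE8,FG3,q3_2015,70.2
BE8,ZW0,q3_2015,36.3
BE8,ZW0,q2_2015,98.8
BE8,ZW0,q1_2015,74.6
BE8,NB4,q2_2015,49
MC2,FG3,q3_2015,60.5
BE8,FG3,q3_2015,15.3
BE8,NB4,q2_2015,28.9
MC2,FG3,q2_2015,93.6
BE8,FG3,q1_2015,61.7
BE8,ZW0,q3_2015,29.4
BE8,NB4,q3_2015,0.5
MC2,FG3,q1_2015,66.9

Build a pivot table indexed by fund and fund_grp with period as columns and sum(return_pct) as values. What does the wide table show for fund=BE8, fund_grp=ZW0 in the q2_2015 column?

223.6

Rows with fund=BE8, fund_grp=ZW0 and period=q2_2015: return_pct values are 67.7, 0.7, 72.8, -16.4, 98.8.
67.7 + 0.7 + 72.8 + -16.4 + 98.8 = 223.6.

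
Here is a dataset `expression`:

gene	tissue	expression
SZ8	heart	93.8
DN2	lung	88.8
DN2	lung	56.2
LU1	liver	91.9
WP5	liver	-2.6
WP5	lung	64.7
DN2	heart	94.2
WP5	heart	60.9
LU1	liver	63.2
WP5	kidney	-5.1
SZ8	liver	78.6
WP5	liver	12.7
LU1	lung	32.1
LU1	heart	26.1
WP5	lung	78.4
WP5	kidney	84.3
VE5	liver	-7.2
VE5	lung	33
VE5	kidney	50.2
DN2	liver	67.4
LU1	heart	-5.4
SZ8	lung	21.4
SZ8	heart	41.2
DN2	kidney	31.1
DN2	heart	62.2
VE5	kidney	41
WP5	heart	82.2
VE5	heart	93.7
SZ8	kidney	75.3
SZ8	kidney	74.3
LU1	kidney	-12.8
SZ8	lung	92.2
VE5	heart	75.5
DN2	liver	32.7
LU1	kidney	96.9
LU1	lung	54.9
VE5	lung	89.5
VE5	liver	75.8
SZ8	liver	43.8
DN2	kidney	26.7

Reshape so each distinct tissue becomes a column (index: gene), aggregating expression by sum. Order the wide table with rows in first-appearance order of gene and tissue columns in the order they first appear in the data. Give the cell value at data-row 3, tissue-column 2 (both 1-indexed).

With rows in first-appearance order of gene, row 3 is gene=LU1. tissue columns in first-appearance order: heart, lung, liver, kidney; column 2 is lung.
Long rows with gene=LU1, tissue=lung: 32.1 + 54.9 = 87.

87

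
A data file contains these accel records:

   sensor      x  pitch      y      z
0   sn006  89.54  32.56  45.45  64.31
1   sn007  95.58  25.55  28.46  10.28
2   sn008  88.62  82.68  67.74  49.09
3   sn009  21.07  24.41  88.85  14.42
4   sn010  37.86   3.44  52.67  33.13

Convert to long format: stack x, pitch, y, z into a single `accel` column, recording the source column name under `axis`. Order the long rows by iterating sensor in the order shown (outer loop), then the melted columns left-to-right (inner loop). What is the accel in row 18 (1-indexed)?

20 rows total (5 × 4). Row 18: index ⌊(18-1)/4⌋ = 4 into sensor → sn010; (18-1) mod 4 = 1 into the melted columns → pitch.
So row 18 is (sn010, pitch, 3.44); accel = 3.44.

3.44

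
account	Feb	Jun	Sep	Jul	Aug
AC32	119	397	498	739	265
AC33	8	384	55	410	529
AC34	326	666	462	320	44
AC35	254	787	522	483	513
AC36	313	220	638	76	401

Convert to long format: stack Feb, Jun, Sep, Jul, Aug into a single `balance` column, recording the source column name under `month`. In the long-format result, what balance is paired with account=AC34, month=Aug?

44

Unpivoting turns each (account, wide-column) pair into one long row.
The wide cell at row AC34, column Aug holds 44, so the long row (AC34, Aug) has balance=44.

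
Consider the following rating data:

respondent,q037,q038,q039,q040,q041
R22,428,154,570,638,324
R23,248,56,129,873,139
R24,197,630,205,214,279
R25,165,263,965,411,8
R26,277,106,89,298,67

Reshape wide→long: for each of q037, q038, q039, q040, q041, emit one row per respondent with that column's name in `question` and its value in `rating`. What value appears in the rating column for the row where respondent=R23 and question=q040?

Unpivoting turns each (respondent, wide-column) pair into one long row.
The wide cell at row R23, column q040 holds 873, so the long row (R23, q040) has rating=873.

873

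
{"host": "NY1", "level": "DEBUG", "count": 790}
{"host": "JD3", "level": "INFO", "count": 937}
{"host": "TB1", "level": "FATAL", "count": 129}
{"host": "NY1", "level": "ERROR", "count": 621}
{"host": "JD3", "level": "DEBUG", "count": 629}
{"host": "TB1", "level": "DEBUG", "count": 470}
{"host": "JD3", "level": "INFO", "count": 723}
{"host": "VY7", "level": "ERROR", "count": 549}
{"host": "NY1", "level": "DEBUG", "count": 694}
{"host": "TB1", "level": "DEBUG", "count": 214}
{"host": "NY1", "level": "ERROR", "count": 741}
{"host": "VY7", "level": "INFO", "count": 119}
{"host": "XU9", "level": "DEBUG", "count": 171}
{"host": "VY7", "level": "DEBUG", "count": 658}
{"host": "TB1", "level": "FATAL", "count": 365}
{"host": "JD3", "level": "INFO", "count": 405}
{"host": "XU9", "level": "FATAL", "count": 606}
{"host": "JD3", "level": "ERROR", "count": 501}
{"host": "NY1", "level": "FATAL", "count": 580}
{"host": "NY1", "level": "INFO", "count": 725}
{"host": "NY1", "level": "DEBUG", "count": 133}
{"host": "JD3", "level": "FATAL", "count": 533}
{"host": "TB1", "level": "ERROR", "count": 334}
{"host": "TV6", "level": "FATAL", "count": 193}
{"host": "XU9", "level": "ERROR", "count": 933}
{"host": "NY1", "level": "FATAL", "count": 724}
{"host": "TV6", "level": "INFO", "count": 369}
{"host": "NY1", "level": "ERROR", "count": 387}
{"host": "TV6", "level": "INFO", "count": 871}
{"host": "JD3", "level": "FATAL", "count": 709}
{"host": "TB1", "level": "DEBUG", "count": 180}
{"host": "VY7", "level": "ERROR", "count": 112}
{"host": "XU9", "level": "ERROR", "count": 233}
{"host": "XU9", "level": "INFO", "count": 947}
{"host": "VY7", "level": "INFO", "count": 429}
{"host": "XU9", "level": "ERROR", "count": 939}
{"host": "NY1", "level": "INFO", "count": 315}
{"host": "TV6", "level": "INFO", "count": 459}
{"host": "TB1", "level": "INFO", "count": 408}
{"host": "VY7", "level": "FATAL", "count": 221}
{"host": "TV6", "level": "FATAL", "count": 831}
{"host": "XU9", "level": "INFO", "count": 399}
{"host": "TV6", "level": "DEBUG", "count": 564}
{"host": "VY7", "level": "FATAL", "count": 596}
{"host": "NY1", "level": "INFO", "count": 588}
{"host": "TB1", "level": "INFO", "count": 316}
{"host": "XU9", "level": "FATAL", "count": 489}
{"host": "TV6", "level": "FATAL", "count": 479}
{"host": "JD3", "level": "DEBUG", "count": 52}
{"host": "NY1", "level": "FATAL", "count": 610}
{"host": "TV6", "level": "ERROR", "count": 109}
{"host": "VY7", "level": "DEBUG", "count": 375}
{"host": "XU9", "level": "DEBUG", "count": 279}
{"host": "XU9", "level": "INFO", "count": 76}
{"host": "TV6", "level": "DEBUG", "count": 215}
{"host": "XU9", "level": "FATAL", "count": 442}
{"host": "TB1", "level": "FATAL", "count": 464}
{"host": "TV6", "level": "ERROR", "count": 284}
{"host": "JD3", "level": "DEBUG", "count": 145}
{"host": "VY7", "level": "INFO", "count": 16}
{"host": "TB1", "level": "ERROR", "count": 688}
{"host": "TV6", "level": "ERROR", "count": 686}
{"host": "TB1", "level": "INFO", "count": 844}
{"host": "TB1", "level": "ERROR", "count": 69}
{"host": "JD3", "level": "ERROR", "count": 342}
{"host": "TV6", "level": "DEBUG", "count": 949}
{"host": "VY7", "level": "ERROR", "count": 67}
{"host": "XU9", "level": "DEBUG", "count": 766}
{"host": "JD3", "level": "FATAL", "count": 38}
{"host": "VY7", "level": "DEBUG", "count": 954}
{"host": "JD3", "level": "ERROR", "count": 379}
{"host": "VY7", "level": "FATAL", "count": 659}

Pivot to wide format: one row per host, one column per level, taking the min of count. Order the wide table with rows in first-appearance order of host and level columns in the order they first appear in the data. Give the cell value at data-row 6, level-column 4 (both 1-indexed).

109

With rows in first-appearance order of host, row 6 is host=TV6. level columns in first-appearance order: DEBUG, INFO, FATAL, ERROR; column 4 is ERROR.
Long rows with host=TV6, level=ERROR: min(109, 284, 686) = 109.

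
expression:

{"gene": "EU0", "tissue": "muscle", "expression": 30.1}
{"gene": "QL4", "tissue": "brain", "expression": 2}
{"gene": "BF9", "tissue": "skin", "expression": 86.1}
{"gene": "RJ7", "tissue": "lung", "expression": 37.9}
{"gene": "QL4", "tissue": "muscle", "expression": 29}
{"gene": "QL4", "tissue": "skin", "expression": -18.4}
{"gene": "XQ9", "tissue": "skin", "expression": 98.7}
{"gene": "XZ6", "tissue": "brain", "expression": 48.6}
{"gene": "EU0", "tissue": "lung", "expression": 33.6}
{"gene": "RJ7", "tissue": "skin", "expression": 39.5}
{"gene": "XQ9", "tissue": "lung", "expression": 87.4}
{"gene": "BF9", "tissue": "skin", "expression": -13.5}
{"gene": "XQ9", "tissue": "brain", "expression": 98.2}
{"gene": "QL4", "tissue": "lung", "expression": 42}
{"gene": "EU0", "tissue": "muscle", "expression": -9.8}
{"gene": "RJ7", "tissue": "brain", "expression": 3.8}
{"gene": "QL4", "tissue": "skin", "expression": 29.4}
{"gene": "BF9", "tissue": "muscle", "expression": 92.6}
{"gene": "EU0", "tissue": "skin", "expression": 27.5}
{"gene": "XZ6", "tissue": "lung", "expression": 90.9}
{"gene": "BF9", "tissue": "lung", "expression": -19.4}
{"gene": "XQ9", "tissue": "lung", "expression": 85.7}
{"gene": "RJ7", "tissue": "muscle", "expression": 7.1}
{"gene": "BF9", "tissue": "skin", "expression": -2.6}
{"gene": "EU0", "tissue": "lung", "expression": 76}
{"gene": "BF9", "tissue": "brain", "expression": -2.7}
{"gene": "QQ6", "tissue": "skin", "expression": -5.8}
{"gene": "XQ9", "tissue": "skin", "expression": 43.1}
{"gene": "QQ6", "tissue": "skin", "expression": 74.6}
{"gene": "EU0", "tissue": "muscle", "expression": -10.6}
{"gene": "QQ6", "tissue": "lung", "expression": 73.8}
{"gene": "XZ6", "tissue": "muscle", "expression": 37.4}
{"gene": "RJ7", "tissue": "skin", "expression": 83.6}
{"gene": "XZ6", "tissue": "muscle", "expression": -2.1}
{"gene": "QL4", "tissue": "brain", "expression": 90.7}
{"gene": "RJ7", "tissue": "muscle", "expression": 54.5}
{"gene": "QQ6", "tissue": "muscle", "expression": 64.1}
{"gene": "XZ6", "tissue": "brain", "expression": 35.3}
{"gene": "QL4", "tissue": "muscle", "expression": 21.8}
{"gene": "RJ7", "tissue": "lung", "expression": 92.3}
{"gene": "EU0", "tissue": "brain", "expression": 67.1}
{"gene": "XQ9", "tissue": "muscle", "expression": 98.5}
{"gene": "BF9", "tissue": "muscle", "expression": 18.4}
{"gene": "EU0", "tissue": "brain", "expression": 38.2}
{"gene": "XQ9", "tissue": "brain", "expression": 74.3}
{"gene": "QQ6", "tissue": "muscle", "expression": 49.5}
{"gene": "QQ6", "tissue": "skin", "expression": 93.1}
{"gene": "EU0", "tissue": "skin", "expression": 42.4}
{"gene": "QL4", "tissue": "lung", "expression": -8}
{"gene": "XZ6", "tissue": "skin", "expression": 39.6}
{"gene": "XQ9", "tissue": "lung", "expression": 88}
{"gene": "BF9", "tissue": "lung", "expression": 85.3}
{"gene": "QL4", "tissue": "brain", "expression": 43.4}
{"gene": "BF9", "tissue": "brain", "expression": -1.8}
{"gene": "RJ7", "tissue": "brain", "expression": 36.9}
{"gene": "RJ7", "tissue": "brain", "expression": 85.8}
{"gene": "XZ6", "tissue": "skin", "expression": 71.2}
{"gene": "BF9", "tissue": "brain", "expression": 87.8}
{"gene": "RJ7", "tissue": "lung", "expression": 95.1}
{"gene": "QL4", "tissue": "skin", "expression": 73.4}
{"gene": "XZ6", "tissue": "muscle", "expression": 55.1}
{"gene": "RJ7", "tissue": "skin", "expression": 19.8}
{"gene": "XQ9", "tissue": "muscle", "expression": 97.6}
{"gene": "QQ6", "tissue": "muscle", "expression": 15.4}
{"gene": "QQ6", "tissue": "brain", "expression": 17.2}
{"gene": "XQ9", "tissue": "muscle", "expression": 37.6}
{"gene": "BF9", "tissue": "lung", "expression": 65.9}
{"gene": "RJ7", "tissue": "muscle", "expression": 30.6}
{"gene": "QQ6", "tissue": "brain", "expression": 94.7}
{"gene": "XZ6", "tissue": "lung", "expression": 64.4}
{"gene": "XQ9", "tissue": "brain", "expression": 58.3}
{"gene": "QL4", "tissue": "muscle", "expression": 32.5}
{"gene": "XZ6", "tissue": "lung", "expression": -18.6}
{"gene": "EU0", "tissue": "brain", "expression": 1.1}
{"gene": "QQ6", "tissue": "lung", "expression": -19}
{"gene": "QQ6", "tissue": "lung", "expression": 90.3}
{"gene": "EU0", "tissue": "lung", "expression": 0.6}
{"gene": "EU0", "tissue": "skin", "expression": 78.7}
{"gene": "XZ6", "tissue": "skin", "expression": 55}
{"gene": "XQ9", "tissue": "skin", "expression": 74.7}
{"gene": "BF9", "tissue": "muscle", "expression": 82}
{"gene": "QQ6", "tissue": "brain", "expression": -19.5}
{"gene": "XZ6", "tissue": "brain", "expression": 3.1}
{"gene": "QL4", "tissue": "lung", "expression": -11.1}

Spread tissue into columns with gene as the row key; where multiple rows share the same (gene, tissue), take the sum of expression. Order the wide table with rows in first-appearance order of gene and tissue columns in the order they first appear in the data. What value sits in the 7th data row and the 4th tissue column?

145.1

With rows in first-appearance order of gene, row 7 is gene=QQ6. tissue columns in first-appearance order: muscle, brain, skin, lung; column 4 is lung.
Long rows with gene=QQ6, tissue=lung: 73.8 + -19 + 90.3 = 145.1.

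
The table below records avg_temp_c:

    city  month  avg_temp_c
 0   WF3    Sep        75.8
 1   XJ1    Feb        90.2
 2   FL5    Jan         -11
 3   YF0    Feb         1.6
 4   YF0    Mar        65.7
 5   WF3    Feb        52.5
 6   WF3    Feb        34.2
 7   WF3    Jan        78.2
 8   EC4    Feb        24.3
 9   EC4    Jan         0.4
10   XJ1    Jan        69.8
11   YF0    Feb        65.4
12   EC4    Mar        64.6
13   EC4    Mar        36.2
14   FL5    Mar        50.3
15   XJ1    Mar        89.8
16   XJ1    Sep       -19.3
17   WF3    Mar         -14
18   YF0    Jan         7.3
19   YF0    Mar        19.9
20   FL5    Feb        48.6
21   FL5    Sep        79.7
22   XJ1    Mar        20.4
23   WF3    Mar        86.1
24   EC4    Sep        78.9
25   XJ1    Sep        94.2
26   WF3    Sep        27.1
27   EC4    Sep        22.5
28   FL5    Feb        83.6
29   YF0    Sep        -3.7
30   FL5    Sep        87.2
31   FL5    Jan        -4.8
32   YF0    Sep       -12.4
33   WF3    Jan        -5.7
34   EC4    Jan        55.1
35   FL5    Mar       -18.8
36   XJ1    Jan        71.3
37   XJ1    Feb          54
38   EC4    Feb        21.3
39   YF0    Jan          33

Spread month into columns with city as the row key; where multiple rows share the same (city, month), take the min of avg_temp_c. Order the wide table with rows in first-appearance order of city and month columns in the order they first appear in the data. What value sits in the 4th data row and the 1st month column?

With rows in first-appearance order of city, row 4 is city=YF0. month columns in first-appearance order: Sep, Feb, Jan, Mar; column 1 is Sep.
Long rows with city=YF0, month=Sep: min(-3.7, -12.4) = -12.4.

-12.4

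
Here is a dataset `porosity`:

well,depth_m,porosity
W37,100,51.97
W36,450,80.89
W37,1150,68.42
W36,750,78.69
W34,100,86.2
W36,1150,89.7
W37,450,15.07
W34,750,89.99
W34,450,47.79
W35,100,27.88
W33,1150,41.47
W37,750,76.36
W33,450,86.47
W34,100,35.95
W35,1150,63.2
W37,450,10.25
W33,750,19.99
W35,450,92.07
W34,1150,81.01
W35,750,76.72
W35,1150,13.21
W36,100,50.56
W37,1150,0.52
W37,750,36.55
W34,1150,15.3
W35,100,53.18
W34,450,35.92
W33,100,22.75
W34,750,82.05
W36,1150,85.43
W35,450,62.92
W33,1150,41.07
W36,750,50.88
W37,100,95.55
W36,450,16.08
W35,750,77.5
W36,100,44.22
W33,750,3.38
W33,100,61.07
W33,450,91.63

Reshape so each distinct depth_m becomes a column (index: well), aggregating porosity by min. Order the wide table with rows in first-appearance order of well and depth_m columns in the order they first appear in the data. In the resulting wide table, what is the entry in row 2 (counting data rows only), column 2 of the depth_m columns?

16.08

With rows in first-appearance order of well, row 2 is well=W36. depth_m columns in first-appearance order: 100, 450, 1150, 750; column 2 is 450.
Long rows with well=W36, depth_m=450: min(80.89, 16.08) = 16.08.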